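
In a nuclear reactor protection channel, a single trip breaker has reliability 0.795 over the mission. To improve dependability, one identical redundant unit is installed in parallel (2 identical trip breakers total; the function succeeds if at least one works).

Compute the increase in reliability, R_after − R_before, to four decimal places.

R_before = 0.795
R_after = 1 − (1 − 0.795)^2 = 0.9580
ΔR = 0.9580 − 0.795 = 0.1630

0.1630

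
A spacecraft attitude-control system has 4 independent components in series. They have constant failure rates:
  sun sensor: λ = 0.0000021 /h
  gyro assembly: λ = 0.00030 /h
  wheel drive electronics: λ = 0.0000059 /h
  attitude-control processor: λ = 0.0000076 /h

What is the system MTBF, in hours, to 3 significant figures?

3170

Series of exponential components: λ_sys = Σ λ_i
λ_sys = 0.0000021 + 0.00030 + 0.0000059 + 0.0000076 = 3.1560e-04 /h
MTBF = 1 / λ_sys = 3170 h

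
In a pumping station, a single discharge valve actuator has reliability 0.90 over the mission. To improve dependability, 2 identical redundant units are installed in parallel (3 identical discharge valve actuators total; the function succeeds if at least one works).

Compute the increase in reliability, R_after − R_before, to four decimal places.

R_before = 0.90
R_after = 1 − (1 − 0.90)^3 = 0.9990
ΔR = 0.9990 − 0.90 = 0.0990

0.0990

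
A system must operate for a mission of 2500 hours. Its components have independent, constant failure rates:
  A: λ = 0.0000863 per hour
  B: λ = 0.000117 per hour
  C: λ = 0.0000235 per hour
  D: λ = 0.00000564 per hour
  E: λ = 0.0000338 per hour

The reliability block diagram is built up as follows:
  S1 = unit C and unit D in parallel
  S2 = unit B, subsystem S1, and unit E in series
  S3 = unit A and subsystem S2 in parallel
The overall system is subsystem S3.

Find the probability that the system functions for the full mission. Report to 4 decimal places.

0.9389

R(A) = exp(−0.0000863 × 2500) = 0.805937
R(B) = exp(−0.000117 × 2500) = 0.746395
R(C) = exp(−0.0000235 × 2500) = 0.942942
R(D) = exp(−0.00000564 × 2500) = 0.985999
R(E) = exp(−0.0000338 × 2500) = 0.918972
Parallel (C and D): 1 − (1 − 0.942942)(1 − 0.985999) = 0.999201
Series (B, [0.999201], and E): 0.746395 × 0.999201 × 0.918972 = 0.685368
Parallel (A and [0.685368]): 1 − (1 − 0.805937)(1 − 0.685368) = 0.9389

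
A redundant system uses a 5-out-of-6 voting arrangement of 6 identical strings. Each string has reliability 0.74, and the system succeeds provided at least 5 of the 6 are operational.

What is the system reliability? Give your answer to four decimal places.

0.5104

R = Σ_{i=5}^{6} C(6,i) p^i (1−p)^{6−i} with p = 0.74
C(6,5)·0.74^5·0.26^1 = 0.346165
C(6,6)·0.74^6·0.26^0 = 0.164206
Sum = 0.5104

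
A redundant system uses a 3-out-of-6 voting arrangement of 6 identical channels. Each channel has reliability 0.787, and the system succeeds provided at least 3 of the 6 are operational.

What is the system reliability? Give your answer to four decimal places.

0.9787

R = Σ_{i=3}^{6} C(6,i) p^i (1−p)^{6−i} with p = 0.787
C(6,3)·0.787^3·0.213^3 = 0.094209
C(6,4)·0.787^4·0.213^2 = 0.261065
C(6,5)·0.787^5·0.213^1 = 0.385838
C(6,6)·0.787^6·0.213^0 = 0.237601
Sum = 0.9787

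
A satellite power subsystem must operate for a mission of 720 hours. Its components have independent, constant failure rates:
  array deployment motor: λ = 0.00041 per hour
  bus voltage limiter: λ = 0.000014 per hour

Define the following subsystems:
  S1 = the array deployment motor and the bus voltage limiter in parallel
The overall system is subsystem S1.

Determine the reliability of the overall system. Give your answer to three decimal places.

R(array deployment motor) = exp(−0.00041 × 720) = 0.74438
R(bus voltage limiter) = exp(−0.000014 × 720) = 0.98997
Parallel (array deployment motor and bus voltage limiter): 1 − (1 − 0.74438)(1 − 0.98997) = 0.997

0.997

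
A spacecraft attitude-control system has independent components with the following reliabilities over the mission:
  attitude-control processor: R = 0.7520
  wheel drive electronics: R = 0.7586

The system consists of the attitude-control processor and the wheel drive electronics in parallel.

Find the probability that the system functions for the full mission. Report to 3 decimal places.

0.940

Parallel (attitude-control processor and wheel drive electronics): 1 − (1 − 0.75200)(1 − 0.75860) = 0.940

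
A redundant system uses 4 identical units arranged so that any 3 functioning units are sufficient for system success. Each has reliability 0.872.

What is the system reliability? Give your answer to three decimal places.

0.918

R = Σ_{i=3}^{4} C(4,i) p^i (1−p)^{4−i} with p = 0.872
C(4,3)·0.872^3·0.128^1 = 0.33948
C(4,4)·0.872^4·0.128^0 = 0.57818
Sum = 0.918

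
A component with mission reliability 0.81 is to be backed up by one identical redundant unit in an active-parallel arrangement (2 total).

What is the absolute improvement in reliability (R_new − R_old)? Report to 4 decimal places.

0.1539

R_before = 0.81
R_after = 1 − (1 − 0.81)^2 = 0.9639
ΔR = 0.9639 − 0.81 = 0.1539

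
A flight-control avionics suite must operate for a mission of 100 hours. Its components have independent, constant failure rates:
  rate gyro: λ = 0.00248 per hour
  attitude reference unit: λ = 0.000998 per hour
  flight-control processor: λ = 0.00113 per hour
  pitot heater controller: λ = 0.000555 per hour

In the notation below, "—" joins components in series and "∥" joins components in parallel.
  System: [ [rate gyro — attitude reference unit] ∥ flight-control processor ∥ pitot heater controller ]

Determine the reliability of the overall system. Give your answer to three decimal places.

0.998

R(rate gyro) = exp(−0.00248 × 100) = 0.78036
R(attitude reference unit) = exp(−0.000998 × 100) = 0.90502
R(flight-control processor) = exp(−0.00113 × 100) = 0.89315
R(pitot heater controller) = exp(−0.000555 × 100) = 0.94601
Series (rate gyro and attitude reference unit): 0.78036 × 0.90502 = 0.70624
Parallel ([0.70624], flight-control processor, and pitot heater controller): 1 − (1 − 0.70624)(1 − 0.89315)(1 − 0.94601) = 0.998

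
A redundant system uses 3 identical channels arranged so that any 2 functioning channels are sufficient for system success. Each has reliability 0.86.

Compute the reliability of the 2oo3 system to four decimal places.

R = Σ_{i=2}^{3} C(3,i) p^i (1−p)^{3−i} with p = 0.86
C(3,2)·0.86^2·0.14^1 = 0.310632
C(3,3)·0.86^3·0.14^0 = 0.636056
Sum = 0.9467

0.9467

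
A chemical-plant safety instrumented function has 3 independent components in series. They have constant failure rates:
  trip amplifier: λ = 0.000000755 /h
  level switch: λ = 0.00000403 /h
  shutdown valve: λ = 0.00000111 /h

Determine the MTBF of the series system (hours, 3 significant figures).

170000

Series of exponential components: λ_sys = Σ λ_i
λ_sys = 0.000000755 + 0.00000403 + 0.00000111 = 5.8950e-06 /h
MTBF = 1 / λ_sys = 170000 h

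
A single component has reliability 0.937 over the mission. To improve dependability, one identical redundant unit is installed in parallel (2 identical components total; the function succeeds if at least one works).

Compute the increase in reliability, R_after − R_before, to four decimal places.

R_before = 0.937
R_after = 1 − (1 − 0.937)^2 = 0.9960
ΔR = 0.9960 − 0.937 = 0.0590

0.0590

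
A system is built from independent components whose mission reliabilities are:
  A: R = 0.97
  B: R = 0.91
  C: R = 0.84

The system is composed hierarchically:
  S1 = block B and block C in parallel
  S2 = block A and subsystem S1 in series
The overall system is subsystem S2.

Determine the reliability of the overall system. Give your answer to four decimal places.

Parallel (B and C): 1 − (1 − 0.910000)(1 − 0.840000) = 0.985600
Series (A and [0.985600]): 0.970000 × 0.985600 = 0.9560

0.9560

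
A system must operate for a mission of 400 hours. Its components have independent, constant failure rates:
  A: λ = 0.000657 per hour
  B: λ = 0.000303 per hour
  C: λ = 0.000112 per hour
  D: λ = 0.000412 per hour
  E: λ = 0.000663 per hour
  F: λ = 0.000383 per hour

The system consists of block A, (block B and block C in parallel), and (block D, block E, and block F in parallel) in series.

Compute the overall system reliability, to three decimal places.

0.761

R(A) = exp(−0.000657 × 400) = 0.76890
R(B) = exp(−0.000303 × 400) = 0.88586
R(C) = exp(−0.000112 × 400) = 0.95619
R(D) = exp(−0.000412 × 400) = 0.84806
R(E) = exp(−0.000663 × 400) = 0.76705
R(F) = exp(−0.000383 × 400) = 0.85796
Parallel (B and C): 1 − (1 − 0.88586)(1 − 0.95619) = 0.99500
Parallel (D, E, and F): 1 − (1 − 0.84806)(1 − 0.76705)(1 − 0.85796) = 0.99497
Series (A, [0.99500], and [0.99497]): 0.76890 × 0.99500 × 0.99497 = 0.761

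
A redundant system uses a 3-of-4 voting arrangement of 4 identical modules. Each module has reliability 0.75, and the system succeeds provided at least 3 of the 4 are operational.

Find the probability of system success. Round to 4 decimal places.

R = Σ_{i=3}^{4} C(4,i) p^i (1−p)^{4−i} with p = 0.75
C(4,3)·0.75^3·0.25^1 = 0.421875
C(4,4)·0.75^4·0.25^0 = 0.316406
Sum = 0.7383

0.7383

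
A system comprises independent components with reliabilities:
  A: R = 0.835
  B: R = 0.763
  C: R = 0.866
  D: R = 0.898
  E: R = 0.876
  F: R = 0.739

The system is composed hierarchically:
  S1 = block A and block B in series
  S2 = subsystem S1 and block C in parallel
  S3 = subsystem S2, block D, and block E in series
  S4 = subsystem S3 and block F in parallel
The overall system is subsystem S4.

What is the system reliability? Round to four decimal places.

Series (A and B): 0.835000 × 0.763000 = 0.637105
Parallel ([0.637105] and C): 1 − (1 − 0.637105)(1 − 0.866000) = 0.951372
Series ([0.951372], D, and E): 0.951372 × 0.898000 × 0.876000 = 0.748395
Parallel ([0.748395] and F): 1 − (1 − 0.748395)(1 − 0.739000) = 0.9343

0.9343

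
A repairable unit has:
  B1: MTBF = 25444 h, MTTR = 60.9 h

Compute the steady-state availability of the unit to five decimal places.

0.99761

A(B1) = MTBF/(MTBF+MTTR) = 25444/(25444+60.9) = 0.99761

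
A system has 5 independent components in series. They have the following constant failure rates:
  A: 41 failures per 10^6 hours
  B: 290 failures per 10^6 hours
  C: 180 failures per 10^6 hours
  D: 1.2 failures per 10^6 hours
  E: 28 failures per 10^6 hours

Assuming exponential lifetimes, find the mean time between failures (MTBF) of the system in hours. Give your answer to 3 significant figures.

Series of exponential components: λ_sys = Σ λ_i
λ_sys = 0.000041 + 0.00029 + 0.00018 + 0.0000012 + 0.000028 = 5.4020e-04 /h
MTBF = 1 / λ_sys = 1850 h

1850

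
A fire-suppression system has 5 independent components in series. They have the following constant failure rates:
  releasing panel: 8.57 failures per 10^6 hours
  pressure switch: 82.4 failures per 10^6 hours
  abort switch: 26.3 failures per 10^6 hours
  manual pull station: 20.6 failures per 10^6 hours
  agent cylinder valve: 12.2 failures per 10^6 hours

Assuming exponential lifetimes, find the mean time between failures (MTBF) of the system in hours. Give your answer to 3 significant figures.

Series of exponential components: λ_sys = Σ λ_i
λ_sys = 0.00000857 + 0.0000824 + 0.0000263 + 0.0000206 + 0.0000122 = 1.5007e-04 /h
MTBF = 1 / λ_sys = 6660 h

6660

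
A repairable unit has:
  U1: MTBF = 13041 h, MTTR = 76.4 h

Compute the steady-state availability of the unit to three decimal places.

0.994

A(U1) = MTBF/(MTBF+MTTR) = 13041/(13041+76.4) = 0.994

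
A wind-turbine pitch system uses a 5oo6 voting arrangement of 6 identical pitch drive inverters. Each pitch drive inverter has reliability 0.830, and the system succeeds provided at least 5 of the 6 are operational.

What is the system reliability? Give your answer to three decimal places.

0.729

R = Σ_{i=5}^{6} C(6,i) p^i (1−p)^{6−i} with p = 0.830
C(6,5)·0.830^5·0.170^1 = 0.40178
C(6,6)·0.830^6·0.170^0 = 0.32694
Sum = 0.729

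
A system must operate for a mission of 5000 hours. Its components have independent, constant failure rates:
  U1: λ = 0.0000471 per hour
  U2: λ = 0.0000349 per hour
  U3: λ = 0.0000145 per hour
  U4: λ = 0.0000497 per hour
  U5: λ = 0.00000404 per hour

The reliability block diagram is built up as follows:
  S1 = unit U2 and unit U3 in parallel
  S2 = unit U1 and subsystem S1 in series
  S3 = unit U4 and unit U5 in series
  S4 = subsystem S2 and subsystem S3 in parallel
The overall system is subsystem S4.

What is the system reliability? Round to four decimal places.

0.9485

R(U1) = exp(−0.0000471 × 5000) = 0.790176
R(U2) = exp(−0.0000349 × 5000) = 0.839877
R(U3) = exp(−0.0000145 × 5000) = 0.930066
R(U4) = exp(−0.0000497 × 5000) = 0.779970
R(U5) = exp(−0.00000404 × 5000) = 0.980003
Parallel (U2 and U3): 1 − (1 − 0.839877)(1 − 0.930066) = 0.988802
Series (U1 and [0.988802]): 0.790176 × 0.988802 = 0.781328
Series (U4 and U5): 0.779970 × 0.980003 = 0.764373
Parallel ([0.781328] and [0.764373]): 1 − (1 − 0.781328)(1 − 0.764373) = 0.9485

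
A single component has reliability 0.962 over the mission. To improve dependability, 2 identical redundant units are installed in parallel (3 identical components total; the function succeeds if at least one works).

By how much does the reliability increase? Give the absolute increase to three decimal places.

R_before = 0.962
R_after = 1 − (1 − 0.962)^3 = 1.000
ΔR = 1.000 − 0.962 = 0.038

0.038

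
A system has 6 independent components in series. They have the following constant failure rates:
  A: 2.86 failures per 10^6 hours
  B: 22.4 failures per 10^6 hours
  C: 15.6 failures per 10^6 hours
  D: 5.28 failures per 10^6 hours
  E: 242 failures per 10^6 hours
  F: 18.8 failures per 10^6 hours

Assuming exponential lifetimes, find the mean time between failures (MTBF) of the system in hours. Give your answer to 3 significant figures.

Series of exponential components: λ_sys = Σ λ_i
λ_sys = 0.00000286 + 0.0000224 + 0.0000156 + 0.00000528 + 0.000242 + 0.0000188 = 3.0694e-04 /h
MTBF = 1 / λ_sys = 3260 h

3260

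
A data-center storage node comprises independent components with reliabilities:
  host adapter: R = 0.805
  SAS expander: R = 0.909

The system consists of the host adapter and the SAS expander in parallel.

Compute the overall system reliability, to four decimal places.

0.9823

Parallel (host adapter and SAS expander): 1 − (1 − 0.805000)(1 − 0.909000) = 0.9823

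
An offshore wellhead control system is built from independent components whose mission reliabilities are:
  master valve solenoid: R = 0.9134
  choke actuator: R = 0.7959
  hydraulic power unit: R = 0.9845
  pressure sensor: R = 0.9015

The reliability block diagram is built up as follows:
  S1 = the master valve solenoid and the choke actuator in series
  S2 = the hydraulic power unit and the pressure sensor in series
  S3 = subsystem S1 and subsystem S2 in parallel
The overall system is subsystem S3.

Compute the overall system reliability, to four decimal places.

Series (master valve solenoid and choke actuator): 0.913400 × 0.795900 = 0.726975
Series (hydraulic power unit and pressure sensor): 0.984500 × 0.901500 = 0.887527
Parallel ([0.726975] and [0.887527]): 1 − (1 − 0.726975)(1 − 0.887527) = 0.9693

0.9693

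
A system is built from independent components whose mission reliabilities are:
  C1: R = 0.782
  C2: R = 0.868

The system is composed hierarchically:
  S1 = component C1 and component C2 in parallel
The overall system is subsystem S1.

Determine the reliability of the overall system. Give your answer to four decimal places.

0.9712

Parallel (C1 and C2): 1 − (1 − 0.782000)(1 − 0.868000) = 0.9712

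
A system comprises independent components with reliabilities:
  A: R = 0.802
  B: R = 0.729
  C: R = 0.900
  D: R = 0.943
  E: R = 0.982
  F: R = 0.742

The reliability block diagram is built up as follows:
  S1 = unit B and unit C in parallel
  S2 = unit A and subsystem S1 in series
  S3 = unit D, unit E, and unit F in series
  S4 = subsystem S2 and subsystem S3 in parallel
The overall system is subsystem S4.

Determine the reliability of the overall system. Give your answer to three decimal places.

0.931

Parallel (B and C): 1 − (1 − 0.72900)(1 − 0.90000) = 0.97290
Series (A and [0.97290]): 0.80200 × 0.97290 = 0.78027
Series (D, E, and F): 0.94300 × 0.98200 × 0.74200 = 0.68711
Parallel ([0.78027] and [0.68711]): 1 − (1 − 0.78027)(1 − 0.68711) = 0.931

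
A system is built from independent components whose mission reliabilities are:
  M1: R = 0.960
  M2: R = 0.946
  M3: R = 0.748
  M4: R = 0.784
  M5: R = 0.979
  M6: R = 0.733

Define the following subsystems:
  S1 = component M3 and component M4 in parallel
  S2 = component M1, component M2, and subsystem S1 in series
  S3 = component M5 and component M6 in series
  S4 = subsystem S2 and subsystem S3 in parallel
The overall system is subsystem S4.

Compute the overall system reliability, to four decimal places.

Parallel (M3 and M4): 1 − (1 − 0.748000)(1 − 0.784000) = 0.945568
Series (M1, M2, and [0.945568]): 0.960000 × 0.946000 × 0.945568 = 0.858727
Series (M5 and M6): 0.979000 × 0.733000 = 0.717607
Parallel ([0.858727] and [0.717607]): 1 − (1 − 0.858727)(1 − 0.717607) = 0.9601

0.9601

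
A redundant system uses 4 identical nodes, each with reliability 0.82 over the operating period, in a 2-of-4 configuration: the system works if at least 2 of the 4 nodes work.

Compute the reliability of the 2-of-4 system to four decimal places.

R = Σ_{i=2}^{4} C(4,i) p^i (1−p)^{4−i} with p = 0.82
C(4,2)·0.82^2·0.18^2 = 0.130715
C(4,3)·0.82^3·0.18^1 = 0.396985
C(4,4)·0.82^4·0.18^0 = 0.452122
Sum = 0.9798

0.9798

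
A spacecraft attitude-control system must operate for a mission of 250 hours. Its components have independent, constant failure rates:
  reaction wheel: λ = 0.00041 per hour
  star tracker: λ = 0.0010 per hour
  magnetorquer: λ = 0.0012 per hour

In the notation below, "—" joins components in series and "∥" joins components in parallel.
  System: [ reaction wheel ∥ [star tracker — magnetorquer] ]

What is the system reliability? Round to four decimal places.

R(reaction wheel) = exp(−0.00041 × 250) = 0.902578
R(star tracker) = exp(−0.0010 × 250) = 0.778801
R(magnetorquer) = exp(−0.0012 × 250) = 0.740818
Series (star tracker and magnetorquer): 0.778801 × 0.740818 = 0.576950
Parallel (reaction wheel and [0.576950]): 1 − (1 − 0.902578)(1 − 0.576950) = 0.9588

0.9588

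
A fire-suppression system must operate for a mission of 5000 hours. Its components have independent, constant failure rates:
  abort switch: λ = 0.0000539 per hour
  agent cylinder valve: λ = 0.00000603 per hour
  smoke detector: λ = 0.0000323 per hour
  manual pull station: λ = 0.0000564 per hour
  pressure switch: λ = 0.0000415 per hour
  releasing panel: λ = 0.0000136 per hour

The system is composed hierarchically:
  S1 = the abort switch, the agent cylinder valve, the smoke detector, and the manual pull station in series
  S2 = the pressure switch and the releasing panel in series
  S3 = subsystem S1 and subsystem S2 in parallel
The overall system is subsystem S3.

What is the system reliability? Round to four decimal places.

R(abort switch) = exp(−0.0000539 × 5000) = 0.763761
R(agent cylinder valve) = exp(−0.00000603 × 5000) = 0.970300
R(smoke detector) = exp(−0.0000323 × 5000) = 0.850867
R(manual pull station) = exp(−0.0000564 × 5000) = 0.754274
R(pressure switch) = exp(−0.0000415 × 5000) = 0.812613
R(releasing panel) = exp(−0.0000136 × 5000) = 0.934260
Series (abort switch, agent cylinder valve, smoke detector, and manual pull station): 0.763761 × 0.970300 × 0.850867 × 0.754274 = 0.475614
Series (pressure switch and releasing panel): 0.812613 × 0.934260 = 0.759192
Parallel ([0.475614] and [0.759192]): 1 − (1 − 0.475614)(1 − 0.759192) = 0.8737

0.8737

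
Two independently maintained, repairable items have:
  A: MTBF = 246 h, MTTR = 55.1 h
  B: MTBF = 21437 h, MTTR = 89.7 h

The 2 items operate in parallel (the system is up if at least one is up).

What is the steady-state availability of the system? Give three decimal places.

0.999

A(A) = MTBF/(MTBF+MTTR) = 246/(246+55.1) = 0.817004
A(B) = MTBF/(MTBF+MTTR) = 21437/(21437+89.7) = 0.995833
Parallel availability: 1 − (1 − 0.817004)(1 − 0.995833) = 0.999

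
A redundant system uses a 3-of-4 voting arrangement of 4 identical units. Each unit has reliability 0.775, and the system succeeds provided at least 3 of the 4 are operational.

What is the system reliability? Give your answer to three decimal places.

0.780

R = Σ_{i=3}^{4} C(4,i) p^i (1−p)^{4−i} with p = 0.775
C(4,3)·0.775^3·0.225^1 = 0.41894
C(4,4)·0.775^4·0.225^0 = 0.36075
Sum = 0.780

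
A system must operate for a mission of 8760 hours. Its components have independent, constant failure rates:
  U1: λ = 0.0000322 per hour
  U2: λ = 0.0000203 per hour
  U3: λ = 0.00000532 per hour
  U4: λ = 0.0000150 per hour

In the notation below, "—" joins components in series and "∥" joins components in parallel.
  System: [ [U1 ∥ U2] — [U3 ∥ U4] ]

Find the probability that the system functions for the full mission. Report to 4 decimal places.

R(U1) = exp(−0.0000322 × 8760) = 0.754219
R(U2) = exp(−0.0000203 × 8760) = 0.837086
R(U3) = exp(−0.00000532 × 8760) = 0.954466
R(U4) = exp(−0.0000150 × 8760) = 0.876867
Parallel (U1 and U2): 1 − (1 − 0.754219)(1 − 0.837086) = 0.959959
Parallel (U3 and U4): 1 − (1 − 0.954466)(1 − 0.876867) = 0.994393
Series ([0.959959] and [0.994393]): 0.959959 × 0.994393 = 0.9546

0.9546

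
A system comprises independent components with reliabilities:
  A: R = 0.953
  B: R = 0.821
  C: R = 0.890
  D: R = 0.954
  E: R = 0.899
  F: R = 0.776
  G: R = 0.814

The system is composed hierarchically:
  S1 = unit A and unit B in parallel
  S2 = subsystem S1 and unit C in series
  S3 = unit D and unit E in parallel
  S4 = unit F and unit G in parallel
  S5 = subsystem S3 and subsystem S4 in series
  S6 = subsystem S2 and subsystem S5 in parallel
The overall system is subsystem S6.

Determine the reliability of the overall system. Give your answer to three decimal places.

0.995

Parallel (A and B): 1 − (1 − 0.95300)(1 − 0.82100) = 0.99159
Series ([0.99159] and C): 0.99159 × 0.89000 = 0.88252
Parallel (D and E): 1 − (1 − 0.95400)(1 − 0.89900) = 0.99535
Parallel (F and G): 1 − (1 − 0.77600)(1 − 0.81400) = 0.95834
Series ([0.99535] and [0.95834]): 0.99535 × 0.95834 = 0.95388
Parallel ([0.88252] and [0.95388]): 1 − (1 − 0.88252)(1 − 0.95388) = 0.995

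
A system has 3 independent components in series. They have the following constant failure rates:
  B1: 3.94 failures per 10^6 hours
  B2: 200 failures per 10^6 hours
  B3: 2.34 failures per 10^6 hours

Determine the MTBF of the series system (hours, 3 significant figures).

Series of exponential components: λ_sys = Σ λ_i
λ_sys = 0.00000394 + 0.000200 + 0.00000234 = 2.0628e-04 /h
MTBF = 1 / λ_sys = 4850 h

4850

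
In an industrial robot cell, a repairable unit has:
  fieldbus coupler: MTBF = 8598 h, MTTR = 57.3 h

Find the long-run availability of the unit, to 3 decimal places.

A(fieldbus coupler) = MTBF/(MTBF+MTTR) = 8598/(8598+57.3) = 0.993

0.993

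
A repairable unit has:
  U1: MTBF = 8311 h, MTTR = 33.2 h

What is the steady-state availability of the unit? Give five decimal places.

A(U1) = MTBF/(MTBF+MTTR) = 8311/(8311+33.2) = 0.99602

0.99602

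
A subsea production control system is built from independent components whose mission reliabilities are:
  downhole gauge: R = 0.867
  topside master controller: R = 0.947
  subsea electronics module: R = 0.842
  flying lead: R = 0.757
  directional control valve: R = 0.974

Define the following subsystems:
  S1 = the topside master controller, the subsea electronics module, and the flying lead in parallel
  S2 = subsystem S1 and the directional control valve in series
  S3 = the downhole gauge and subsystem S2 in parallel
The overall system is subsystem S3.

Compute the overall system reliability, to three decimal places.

0.996

Parallel (topside master controller, subsea electronics module, and flying lead): 1 − (1 − 0.94700)(1 − 0.84200)(1 − 0.75700) = 0.99797
Series ([0.99797] and directional control valve): 0.99797 × 0.97400 = 0.97202
Parallel (downhole gauge and [0.97202]): 1 − (1 − 0.86700)(1 − 0.97202) = 0.996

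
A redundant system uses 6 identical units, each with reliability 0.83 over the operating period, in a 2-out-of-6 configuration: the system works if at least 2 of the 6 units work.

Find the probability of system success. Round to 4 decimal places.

0.9993

R = Σ_{i=2}^{6} C(6,i) p^i (1−p)^{6−i} with p = 0.83
C(6,2)·0.83^2·0.17^4 = 0.008631
C(6,3)·0.83^3·0.17^3 = 0.056184
C(6,4)·0.83^4·0.17^2 = 0.205732
C(6,5)·0.83^5·0.17^1 = 0.401782
C(6,6)·0.83^6·0.17^0 = 0.326940
Sum = 0.9993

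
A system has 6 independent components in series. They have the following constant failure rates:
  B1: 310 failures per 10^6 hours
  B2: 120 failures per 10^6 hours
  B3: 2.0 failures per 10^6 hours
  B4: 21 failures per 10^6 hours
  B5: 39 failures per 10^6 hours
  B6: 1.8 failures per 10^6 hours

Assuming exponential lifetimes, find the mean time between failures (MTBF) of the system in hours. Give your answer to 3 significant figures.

Series of exponential components: λ_sys = Σ λ_i
λ_sys = 0.00031 + 0.00012 + 0.0000020 + 0.000021 + 0.000039 + 0.0000018 = 4.9380e-04 /h
MTBF = 1 / λ_sys = 2030 h

2030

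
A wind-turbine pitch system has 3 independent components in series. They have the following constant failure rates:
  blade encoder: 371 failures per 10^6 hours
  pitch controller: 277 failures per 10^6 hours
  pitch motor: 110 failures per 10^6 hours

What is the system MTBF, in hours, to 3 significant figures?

Series of exponential components: λ_sys = Σ λ_i
λ_sys = 0.000371 + 0.000277 + 0.000110 = 7.5800e-04 /h
MTBF = 1 / λ_sys = 1320 h

1320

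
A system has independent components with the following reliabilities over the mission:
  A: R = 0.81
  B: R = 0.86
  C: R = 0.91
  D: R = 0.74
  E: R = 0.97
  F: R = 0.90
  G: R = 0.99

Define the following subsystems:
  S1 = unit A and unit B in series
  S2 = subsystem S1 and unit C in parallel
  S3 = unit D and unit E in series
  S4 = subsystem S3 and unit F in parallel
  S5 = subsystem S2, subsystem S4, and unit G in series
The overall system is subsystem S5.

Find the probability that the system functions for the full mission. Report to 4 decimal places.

Series (A and B): 0.810000 × 0.860000 = 0.696600
Parallel ([0.696600] and C): 1 − (1 − 0.696600)(1 − 0.910000) = 0.972694
Series (D and E): 0.740000 × 0.970000 = 0.717800
Parallel ([0.717800] and F): 1 − (1 − 0.717800)(1 − 0.900000) = 0.971780
Series ([0.972694], [0.971780], and G): 0.972694 × 0.971780 × 0.990000 = 0.9358

0.9358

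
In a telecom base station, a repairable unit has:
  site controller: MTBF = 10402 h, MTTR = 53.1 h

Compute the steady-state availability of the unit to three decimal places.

0.995

A(site controller) = MTBF/(MTBF+MTTR) = 10402/(10402+53.1) = 0.995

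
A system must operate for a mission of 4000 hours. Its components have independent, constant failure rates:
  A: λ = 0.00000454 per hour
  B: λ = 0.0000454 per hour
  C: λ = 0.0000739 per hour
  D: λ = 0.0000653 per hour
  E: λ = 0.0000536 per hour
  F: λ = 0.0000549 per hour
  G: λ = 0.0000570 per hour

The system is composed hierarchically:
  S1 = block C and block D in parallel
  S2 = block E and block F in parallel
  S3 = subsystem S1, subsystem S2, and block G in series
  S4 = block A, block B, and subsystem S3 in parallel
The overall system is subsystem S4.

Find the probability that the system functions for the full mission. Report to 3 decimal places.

0.999

R(A) = exp(−0.00000454 × 4000) = 0.98200
R(B) = exp(−0.0000454 × 4000) = 0.83393
R(C) = exp(−0.0000739 × 4000) = 0.74409
R(D) = exp(−0.0000653 × 4000) = 0.77013
R(E) = exp(−0.0000536 × 4000) = 0.80703
R(F) = exp(−0.0000549 × 4000) = 0.80284
R(G) = exp(−0.0000570 × 4000) = 0.79612
Parallel (C and D): 1 − (1 − 0.74409)(1 − 0.77013) = 0.94117
Parallel (E and F): 1 − (1 − 0.80703)(1 − 0.80284) = 0.96195
Series ([0.94117], [0.96195], and G): 0.94117 × 0.96195 × 0.79612 = 0.72077
Parallel (A, B, and [0.72077]): 1 − (1 − 0.98200)(1 − 0.83393)(1 − 0.72077) = 0.999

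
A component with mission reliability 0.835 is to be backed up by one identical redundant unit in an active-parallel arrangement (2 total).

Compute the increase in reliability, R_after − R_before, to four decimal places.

0.1378

R_before = 0.835
R_after = 1 − (1 − 0.835)^2 = 0.9728
ΔR = 0.9728 − 0.835 = 0.1378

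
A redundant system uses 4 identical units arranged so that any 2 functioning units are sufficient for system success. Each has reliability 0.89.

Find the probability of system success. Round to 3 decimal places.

R = Σ_{i=2}^{4} C(4,i) p^i (1−p)^{4−i} with p = 0.89
C(4,2)·0.89^2·0.11^2 = 0.05751
C(4,3)·0.89^3·0.11^1 = 0.31019
C(4,4)·0.89^4·0.11^0 = 0.62742
Sum = 0.995

0.995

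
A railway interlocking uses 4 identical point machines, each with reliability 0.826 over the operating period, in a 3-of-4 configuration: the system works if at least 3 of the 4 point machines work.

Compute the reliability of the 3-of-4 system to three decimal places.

R = Σ_{i=3}^{4} C(4,i) p^i (1−p)^{4−i} with p = 0.826
C(4,3)·0.826^3·0.174^1 = 0.39224
C(4,4)·0.826^4·0.174^0 = 0.46550
Sum = 0.858

0.858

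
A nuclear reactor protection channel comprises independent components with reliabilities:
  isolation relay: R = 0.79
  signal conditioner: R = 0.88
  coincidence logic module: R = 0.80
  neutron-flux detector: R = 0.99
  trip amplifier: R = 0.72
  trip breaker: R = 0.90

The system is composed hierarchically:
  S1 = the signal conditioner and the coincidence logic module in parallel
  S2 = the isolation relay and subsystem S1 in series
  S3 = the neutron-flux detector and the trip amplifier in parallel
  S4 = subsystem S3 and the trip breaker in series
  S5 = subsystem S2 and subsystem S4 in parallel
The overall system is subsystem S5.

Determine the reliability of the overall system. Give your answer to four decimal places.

Parallel (signal conditioner and coincidence logic module): 1 − (1 − 0.880000)(1 − 0.800000) = 0.976000
Series (isolation relay and [0.976000]): 0.790000 × 0.976000 = 0.771040
Parallel (neutron-flux detector and trip amplifier): 1 − (1 − 0.990000)(1 − 0.720000) = 0.997200
Series ([0.997200] and trip breaker): 0.997200 × 0.900000 = 0.897480
Parallel ([0.771040] and [0.897480]): 1 − (1 − 0.771040)(1 − 0.897480) = 0.9765

0.9765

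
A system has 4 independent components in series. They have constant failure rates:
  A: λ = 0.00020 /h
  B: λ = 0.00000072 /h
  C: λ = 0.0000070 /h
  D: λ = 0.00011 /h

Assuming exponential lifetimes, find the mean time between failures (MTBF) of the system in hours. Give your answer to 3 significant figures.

Series of exponential components: λ_sys = Σ λ_i
λ_sys = 0.00020 + 0.00000072 + 0.0000070 + 0.00011 = 3.1772e-04 /h
MTBF = 1 / λ_sys = 3150 h

3150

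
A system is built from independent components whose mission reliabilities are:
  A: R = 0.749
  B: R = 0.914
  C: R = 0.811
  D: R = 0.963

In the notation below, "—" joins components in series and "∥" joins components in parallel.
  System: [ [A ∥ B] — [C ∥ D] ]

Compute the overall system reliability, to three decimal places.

Parallel (A and B): 1 − (1 − 0.74900)(1 − 0.91400) = 0.97841
Parallel (C and D): 1 − (1 − 0.81100)(1 − 0.96300) = 0.99301
Series ([0.97841] and [0.99301]): 0.97841 × 0.99301 = 0.972

0.972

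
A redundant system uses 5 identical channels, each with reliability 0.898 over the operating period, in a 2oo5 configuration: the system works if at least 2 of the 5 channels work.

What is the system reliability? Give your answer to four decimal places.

R = Σ_{i=2}^{5} C(5,i) p^i (1−p)^{5−i} with p = 0.898
C(5,2)·0.898^2·0.102^3 = 0.008558
C(5,3)·0.898^3·0.102^2 = 0.075341
C(5,4)·0.898^4·0.102^1 = 0.331647
C(5,5)·0.898^5·0.102^0 = 0.583958
Sum = 0.9995

0.9995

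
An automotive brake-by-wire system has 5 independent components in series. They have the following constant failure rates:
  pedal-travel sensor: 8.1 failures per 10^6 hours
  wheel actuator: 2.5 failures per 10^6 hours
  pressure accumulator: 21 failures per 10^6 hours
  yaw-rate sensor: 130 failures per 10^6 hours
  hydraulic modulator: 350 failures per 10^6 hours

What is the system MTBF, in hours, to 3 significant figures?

Series of exponential components: λ_sys = Σ λ_i
λ_sys = 0.0000081 + 0.0000025 + 0.000021 + 0.00013 + 0.00035 = 5.1160e-04 /h
MTBF = 1 / λ_sys = 1950 h

1950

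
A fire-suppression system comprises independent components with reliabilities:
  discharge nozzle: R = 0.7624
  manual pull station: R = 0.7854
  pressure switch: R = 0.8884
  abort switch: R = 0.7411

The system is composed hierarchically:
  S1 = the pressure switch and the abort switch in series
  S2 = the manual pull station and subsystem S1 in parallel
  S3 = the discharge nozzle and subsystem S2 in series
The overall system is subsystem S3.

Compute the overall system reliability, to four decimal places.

0.7065

Series (pressure switch and abort switch): 0.888400 × 0.741100 = 0.658393
Parallel (manual pull station and [0.658393]): 1 − (1 − 0.785400)(1 − 0.658393) = 0.926691
Series (discharge nozzle and [0.926691]): 0.762400 × 0.926691 = 0.7065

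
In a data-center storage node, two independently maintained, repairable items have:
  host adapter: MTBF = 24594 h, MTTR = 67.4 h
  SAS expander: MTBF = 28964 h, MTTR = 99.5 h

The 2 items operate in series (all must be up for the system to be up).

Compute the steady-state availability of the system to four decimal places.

A(host adapter) = MTBF/(MTBF+MTTR) = 24594/(24594+67.4) = 0.997267
A(SAS expander) = MTBF/(MTBF+MTTR) = 28964/(28964+99.5) = 0.996576
Series availability: 0.997267 × 0.996576 = 0.9939

0.9939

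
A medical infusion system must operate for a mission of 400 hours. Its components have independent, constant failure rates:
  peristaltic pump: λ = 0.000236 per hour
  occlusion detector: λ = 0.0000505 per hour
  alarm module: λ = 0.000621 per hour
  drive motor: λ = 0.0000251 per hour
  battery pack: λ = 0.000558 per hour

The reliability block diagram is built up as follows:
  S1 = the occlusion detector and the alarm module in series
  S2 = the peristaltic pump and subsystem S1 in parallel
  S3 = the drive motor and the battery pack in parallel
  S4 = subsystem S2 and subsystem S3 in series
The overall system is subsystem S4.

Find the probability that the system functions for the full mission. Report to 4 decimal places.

R(peristaltic pump) = exp(−0.000236 × 400) = 0.909919
R(occlusion detector) = exp(−0.0000505 × 400) = 0.980003
R(alarm module) = exp(−0.000621 × 400) = 0.780048
R(drive motor) = exp(−0.0000251 × 400) = 0.990010
R(battery pack) = exp(−0.000558 × 400) = 0.799955
Series (occlusion detector and alarm module): 0.980003 × 0.780048 = 0.764449
Parallel (peristaltic pump and [0.764449]): 1 − (1 − 0.909919)(1 − 0.764449) = 0.978781
Parallel (drive motor and battery pack): 1 − (1 − 0.990010)(1 − 0.799955) = 0.998002
Series ([0.978781] and [0.998002]): 0.978781 × 0.998002 = 0.9768

0.9768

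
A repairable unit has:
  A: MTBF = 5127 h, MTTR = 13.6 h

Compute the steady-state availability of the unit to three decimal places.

0.997

A(A) = MTBF/(MTBF+MTTR) = 5127/(5127+13.6) = 0.997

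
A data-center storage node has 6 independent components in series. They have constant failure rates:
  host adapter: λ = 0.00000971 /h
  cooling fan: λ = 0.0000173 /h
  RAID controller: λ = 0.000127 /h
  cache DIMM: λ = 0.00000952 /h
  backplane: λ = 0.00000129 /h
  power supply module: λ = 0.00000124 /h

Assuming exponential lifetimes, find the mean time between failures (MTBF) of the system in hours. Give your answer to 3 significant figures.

6020

Series of exponential components: λ_sys = Σ λ_i
λ_sys = 0.00000971 + 0.0000173 + 0.000127 + 0.00000952 + 0.00000129 + 0.00000124 = 1.6606e-04 /h
MTBF = 1 / λ_sys = 6020 h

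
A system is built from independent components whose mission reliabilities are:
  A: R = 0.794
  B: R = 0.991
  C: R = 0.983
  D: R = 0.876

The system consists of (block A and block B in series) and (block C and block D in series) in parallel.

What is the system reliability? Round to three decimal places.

Series (A and B): 0.79400 × 0.99100 = 0.78685
Series (C and D): 0.98300 × 0.87600 = 0.86111
Parallel ([0.78685] and [0.86111]): 1 − (1 − 0.78685)(1 − 0.86111) = 0.970

0.970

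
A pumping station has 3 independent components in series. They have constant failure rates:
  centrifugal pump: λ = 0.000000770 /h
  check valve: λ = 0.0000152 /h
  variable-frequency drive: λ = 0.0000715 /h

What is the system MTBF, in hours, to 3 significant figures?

11400

Series of exponential components: λ_sys = Σ λ_i
λ_sys = 0.000000770 + 0.0000152 + 0.0000715 = 8.7470e-05 /h
MTBF = 1 / λ_sys = 11400 h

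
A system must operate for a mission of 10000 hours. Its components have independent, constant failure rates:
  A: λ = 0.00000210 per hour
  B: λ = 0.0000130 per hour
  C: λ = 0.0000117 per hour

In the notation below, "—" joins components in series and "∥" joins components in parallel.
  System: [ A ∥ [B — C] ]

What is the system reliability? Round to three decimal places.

0.995

R(A) = exp(−0.00000210 × 10000) = 0.97922
R(B) = exp(−0.0000130 × 10000) = 0.87810
R(C) = exp(−0.0000117 × 10000) = 0.88959
Series (B and C): 0.87810 × 0.88959 = 0.78115
Parallel (A and [0.78115]): 1 − (1 − 0.97922)(1 − 0.78115) = 0.995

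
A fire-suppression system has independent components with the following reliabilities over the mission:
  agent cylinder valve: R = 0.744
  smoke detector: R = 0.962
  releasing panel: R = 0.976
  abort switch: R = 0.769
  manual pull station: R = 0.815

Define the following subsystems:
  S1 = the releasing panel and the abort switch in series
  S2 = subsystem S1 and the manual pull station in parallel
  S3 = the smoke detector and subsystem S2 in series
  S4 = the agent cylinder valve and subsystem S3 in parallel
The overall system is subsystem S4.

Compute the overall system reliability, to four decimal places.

0.9789

Series (releasing panel and abort switch): 0.976000 × 0.769000 = 0.750544
Parallel ([0.750544] and manual pull station): 1 − (1 − 0.750544)(1 − 0.815000) = 0.953851
Series (smoke detector and [0.953851]): 0.962000 × 0.953851 = 0.917605
Parallel (agent cylinder valve and [0.917605]): 1 − (1 − 0.744000)(1 − 0.917605) = 0.9789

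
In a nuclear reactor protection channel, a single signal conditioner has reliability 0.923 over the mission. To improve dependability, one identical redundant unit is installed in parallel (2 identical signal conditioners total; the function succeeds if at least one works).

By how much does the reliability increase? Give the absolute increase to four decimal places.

0.0711

R_before = 0.923
R_after = 1 − (1 − 0.923)^2 = 0.9941
ΔR = 0.9941 − 0.923 = 0.0711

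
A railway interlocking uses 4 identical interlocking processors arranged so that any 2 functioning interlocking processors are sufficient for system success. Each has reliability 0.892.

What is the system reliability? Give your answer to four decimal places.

0.9954

R = Σ_{i=2}^{4} C(4,i) p^i (1−p)^{4−i} with p = 0.892
C(4,2)·0.892^2·0.108^2 = 0.055684
C(4,3)·0.892^3·0.108^1 = 0.306604
C(4,4)·0.892^4·0.108^0 = 0.633081
Sum = 0.9954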